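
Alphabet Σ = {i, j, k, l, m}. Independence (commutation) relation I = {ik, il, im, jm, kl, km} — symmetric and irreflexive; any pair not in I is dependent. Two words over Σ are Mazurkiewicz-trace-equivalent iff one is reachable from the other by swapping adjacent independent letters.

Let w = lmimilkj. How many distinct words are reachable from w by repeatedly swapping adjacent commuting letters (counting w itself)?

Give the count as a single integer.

105

drop 0:l onto floor
drop 1:m onto {0:l}
drop 2:i onto floor
drop 3:m onto {1:m}
drop 4:i onto {2:i}
drop 5:l onto {3:m}
drop 6:k onto floor
drop 7:j onto {4:i, 5:l, 6:k}
ground layer = {0:l, 2:i, 6:k}
drop-orders for the pieces not yet dropped (sum over which currently-grounded one goes next):
  1 to go: {7} 1
  2 to go: {4,7} 1  {5,7} 1  {6,7} 1
  3 to go: {2,4,7} 1  {3,5,7} 1  {4,5,7} 2  {4,6,7} 2  {5,6,7} 2
  4 to go: {1,3,5,7} 1  {2,4,5,7} 3  {2,4,6,7} 3  {3,4,5,7} 3  {3,5,6,7} 3  {4,5,6,7} 6
  5 to go: {0,1,3,5,7} 1  {1,3,4,5,7} 4  {1,3,5,6,7} 4  {2,3,4,5,7} 6  {2,4,5,6,7} 12  {3,4,5,6,7} 12
  6 to go: {0,1,3,4,5,7} 5  {0,1,3,5,6,7} 5  {1,2,3,4,5,7} 10  {1,3,4,5,6,7} 20  {2,3,4,5,6,7} 30
  if 0:l drops first: 60 orders
  if 2:i drops first: 30 orders
  if 6:k drops first: 15 orders
heap linearizations: 105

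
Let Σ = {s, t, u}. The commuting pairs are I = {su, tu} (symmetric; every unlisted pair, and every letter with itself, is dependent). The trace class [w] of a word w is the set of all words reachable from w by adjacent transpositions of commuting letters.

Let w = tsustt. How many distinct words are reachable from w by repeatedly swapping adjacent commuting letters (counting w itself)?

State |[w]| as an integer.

piece 0:t — minimal
piece 1:s rests on {0:t}
piece 2:u — minimal
piece 3:s rests on {1:s}
piece 4:t rests on {3:s}
piece 5:t rests on {4:t}
minimal pieces: {0:t, 2:u}
ways to finish when only these pieces remain (= sum over removing one remaining piece with nothing left below it):
  1 left: {2}→1  {5}→1
  2 left: {2,5}→2  {4,5}→1
  3 left: {2,4,5}→3  {3,4,5}→1
  4 left: {1,3,4,5}→1  {2,3,4,5}→4
  placing 0:t first → 5 extensions
  placing 2:u first → 1 extensions
total linear extensions = 6

6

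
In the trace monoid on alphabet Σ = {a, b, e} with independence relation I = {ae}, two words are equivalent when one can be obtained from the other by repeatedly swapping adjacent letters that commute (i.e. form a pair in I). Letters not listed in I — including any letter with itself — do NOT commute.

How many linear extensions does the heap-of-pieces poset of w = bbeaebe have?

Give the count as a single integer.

3

0(b) covers ∅
1(b) covers 0:b
2(e) covers 1:b
3(a) covers 1:b
4(e) covers 2:e
5(b) covers 3:a, 4:e
6(e) covers 5:b
floor of heap: 0:b
completions by unplaced set U, small U first (add the entries for U minus each lowest piece of U):
  |U|=1: {6}:1
  |U|=2: {5,6}:1
  |U|=3: {3,5,6}:1  {4,5,6}:1
  |U|=4: {2,4,5,6}:1  {3,4,5,6}:2
  |U|=5: {2,3,4,5,6}:3
  start at 0(b): 3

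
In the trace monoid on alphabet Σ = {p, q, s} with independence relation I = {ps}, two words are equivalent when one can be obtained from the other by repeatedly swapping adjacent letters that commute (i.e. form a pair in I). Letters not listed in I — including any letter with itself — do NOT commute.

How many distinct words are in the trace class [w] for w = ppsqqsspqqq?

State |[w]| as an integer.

0(p) covers ∅
1(p) covers 0:p
2(s) covers ∅
3(q) covers 1:p, 2:s
4(q) covers 3:q
5(s) covers 4:q
6(s) covers 5:s
7(p) covers 4:q
8(q) covers 6:s, 7:p
9(q) covers 8:q
10(q) covers 9:q
floor of heap: 0:p, 2:s
completions by unplaced set U, small U first (add the entries for U minus each lowest piece of U):
  |U|=1: {10}:1
  |U|=2: {9,10}:1
  |U|=3: {8,9,10}:1
  |U|=4: {6,8,9,10}:1  {7,8,9,10}:1
  |U|=5: {5,6,8,9,10}:1  {6,7,8,9,10}:2
  |U|=6: {5,6,7,8,9,10}:3
  |U|=7: {4,5,6,7,8,9,10}:3
  |U|=8: {3,4,5,6,7,8,9,10}:3
  |U|=9: {1,3,4,5,6,7,8,9,10}:3  {2,3,4,5,6,7,8,9,10}:3
  start at 0(p): 6
  start at 2(s): 3
sum over floor = 9

9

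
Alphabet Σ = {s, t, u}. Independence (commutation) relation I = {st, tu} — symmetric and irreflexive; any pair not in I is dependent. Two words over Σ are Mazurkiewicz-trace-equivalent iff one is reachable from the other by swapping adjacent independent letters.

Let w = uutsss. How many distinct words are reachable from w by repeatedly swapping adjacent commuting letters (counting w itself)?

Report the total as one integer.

6

piece 0:u — minimal
piece 1:u rests on {0:u}
piece 2:t — minimal
piece 3:s rests on {1:u}
piece 4:s rests on {3:s}
piece 5:s rests on {4:s}
minimal pieces: {0:u, 2:t}
ways to finish when only these pieces remain (= sum over removing one remaining piece with nothing left below it):
  1 left: {2}→1  {5}→1
  2 left: {2,5}→2  {4,5}→1
  3 left: {2,4,5}→3  {3,4,5}→1
  4 left: {1,3,4,5}→1  {2,3,4,5}→4
  placing 0:u first → 5 extensions
  placing 2:t first → 1 extensions
total linear extensions = 6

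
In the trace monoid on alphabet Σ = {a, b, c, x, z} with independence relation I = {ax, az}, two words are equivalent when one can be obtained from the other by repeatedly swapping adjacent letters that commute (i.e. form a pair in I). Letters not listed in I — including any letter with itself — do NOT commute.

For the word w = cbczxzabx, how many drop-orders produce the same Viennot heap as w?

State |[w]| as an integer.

4

#0=c has no predecessor
#1=b depends on [0:c]
#2=c depends on [1:b]
#3=z depends on [2:c]
#4=x depends on [3:z]
#5=z depends on [4:x]
#6=a depends on [2:c]
#7=b depends on [5:z, 6:a]
#8=x depends on [7:b]
sources: [0:c]
N(rest) = Σ N(rest − s) over sources s of rest; N(one piece) = 1:
  size 1 → [8]=1
  size 2 → [7,8]=1
  size 3 → [5,7,8]=1  [6,7,8]=1
  size 4 → [4,5,7,8]=1  [5,6,7,8]=2
  size 5 → [3,4,5,7,8]=1  [4,5,6,7,8]=3
  size 6 → [3,4,5,6,7,8]=4
  size 7 → [2,3,4,5,6,7,8]=4
  first=0(c) contributes 4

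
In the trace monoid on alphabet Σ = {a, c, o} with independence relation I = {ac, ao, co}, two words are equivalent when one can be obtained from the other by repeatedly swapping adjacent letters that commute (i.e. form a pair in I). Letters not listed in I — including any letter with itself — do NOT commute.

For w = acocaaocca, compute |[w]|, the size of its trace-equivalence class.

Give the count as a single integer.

piece 0:a — minimal
piece 1:c — minimal
piece 2:o — minimal
piece 3:c rests on {1:c}
piece 4:a rests on {0:a}
piece 5:a rests on {4:a}
piece 6:o rests on {2:o}
piece 7:c rests on {3:c}
piece 8:c rests on {7:c}
piece 9:a rests on {5:a}
minimal pieces: {0:a, 1:c, 2:o}
ways to finish when only these pieces remain (= sum over removing one remaining piece with nothing left below it):
  1 left: {6}→1  {8}→1  {9}→1
  2 left: {2,6}→1  {5,9}→1  {6,8}→2  {6,9}→2  {7,8}→1  {8,9}→2
  3 left: {2,6,8}→3  {2,6,9}→3  {3,7,8}→1  {4,5,9}→1  {5,6,9}→3  {5,8,9}→3  {6,7,8}→3  {6,8,9}→6  {7,8,9}→3
  4 left: {0,4,5,9}→1  {1,3,7,8}→1  {2,5,6,9}→6  {2,6,7,8}→6  {2,6,8,9}→12  {3,6,7,8}→4  {3,7,8,9}→4  {4,5,6,9}→4  {4,5,8,9}→4  {5,6,8,9}→12  {5,7,8,9}→6  {6,7,8,9}→12
  5 left: {0,4,5,6,9}→5  {0,4,5,8,9}→5  {1,3,6,7,8}→5  {1,3,7,8,9}→5  {2,3,6,7,8}→10  {2,4,5,6,9}→10  {2,5,6,8,9}→30  {2,6,7,8,9}→30  {3,5,7,8,9}→10  {3,6,7,8,9}→20  {4,5,6,8,9}→20  {4,5,7,8,9}→10  {5,6,7,8,9}→30
  6 left: {0,2,4,5,6,9}→15  {0,4,5,6,8,9}→30  {0,4,5,7,8,9}→15  {1,2,3,6,7,8}→15  {1,3,5,7,8,9}→15  {1,3,6,7,8,9}→30  {2,3,6,7,8,9}→60  {2,4,5,6,8,9}→60  {2,5,6,7,8,9}→90  {3,4,5,7,8,9}→20  {3,5,6,7,8,9}→60  {4,5,6,7,8,9}→60
  7 left: {0,2,4,5,6,8,9}→105  {0,3,4,5,7,8,9}→35  {0,4,5,6,7,8,9}→105  {1,2,3,6,7,8,9}→105  {1,3,4,5,7,8,9}→35  {1,3,5,6,7,8,9}→105  {2,3,5,6,7,8,9}→210  {2,4,5,6,7,8,9}→210  {3,4,5,6,7,8,9}→140
  8 left: {0,1,3,4,5,7,8,9}→70  {0,2,4,5,6,7,8,9}→420  {0,3,4,5,6,7,8,9}→280  {1,2,3,5,6,7,8,9}→420  {1,3,4,5,6,7,8,9}→280  {2,3,4,5,6,7,8,9}→560
  placing 0:a first → 1260 extensions
  placing 1:c first → 1260 extensions
  placing 2:o first → 630 extensions
total linear extensions = 3150

3150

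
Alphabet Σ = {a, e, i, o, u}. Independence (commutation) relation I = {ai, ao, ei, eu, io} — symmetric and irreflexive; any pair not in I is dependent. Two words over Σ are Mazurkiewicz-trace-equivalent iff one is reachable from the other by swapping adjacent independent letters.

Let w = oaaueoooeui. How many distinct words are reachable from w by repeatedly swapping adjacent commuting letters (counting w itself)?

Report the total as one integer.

drop 0:o onto floor
drop 1:a onto floor
drop 2:a onto {1:a}
drop 3:u onto {0:o, 2:a}
drop 4:e onto {0:o, 2:a}
drop 5:o onto {3:u, 4:e}
drop 6:o onto {5:o}
drop 7:o onto {6:o}
drop 8:e onto {7:o}
drop 9:u onto {7:o}
drop 10:i onto {9:u}
ground layer = {0:o, 1:a}
drop-orders for the pieces not yet dropped (sum over which currently-grounded one goes next):
  1 to go: {8} 1  {10} 1
  2 to go: {8,10} 2  {9,10} 1
  3 to go: {8,9,10} 3
  4 to go: {7,8,9,10} 3
  5 to go: {6,7,8,9,10} 3
  6 to go: {5,6,7,8,9,10} 3
  7 to go: {3,5,6,7,8,9,10} 3  {4,5,6,7,8,9,10} 3
  8 to go: {3,4,5,6,7,8,9,10} 6
  9 to go: {0,3,4,5,6,7,8,9,10} 6  {2,3,4,5,6,7,8,9,10} 6
  if 0:o drops first: 6 orders
  if 1:a drops first: 12 orders
heap linearizations: 18

18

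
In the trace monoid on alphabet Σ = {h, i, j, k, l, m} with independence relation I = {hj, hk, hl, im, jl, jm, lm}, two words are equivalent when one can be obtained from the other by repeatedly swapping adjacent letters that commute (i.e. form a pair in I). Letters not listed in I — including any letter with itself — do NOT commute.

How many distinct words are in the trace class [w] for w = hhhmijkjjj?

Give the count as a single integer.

3

#0=h has no predecessor
#1=h depends on [0:h]
#2=h depends on [1:h]
#3=m depends on [2:h]
#4=i depends on [2:h]
#5=j depends on [4:i]
#6=k depends on [3:m, 5:j]
#7=j depends on [6:k]
#8=j depends on [7:j]
#9=j depends on [8:j]
sources: [0:h]
N(rest) = Σ N(rest − s) over sources s of rest; N(one piece) = 1:
  size 1 → [9]=1
  size 2 → [8,9]=1
  size 3 → [7,8,9]=1
  size 4 → [6,7,8,9]=1
  size 5 → [3,6,7,8,9]=1  [5,6,7,8,9]=1
  size 6 → [3,5,6,7,8,9]=2  [4,5,6,7,8,9]=1
  size 7 → [3,4,5,6,7,8,9]=3
  size 8 → [2,3,4,5,6,7,8,9]=3
  first=0(h) contributes 3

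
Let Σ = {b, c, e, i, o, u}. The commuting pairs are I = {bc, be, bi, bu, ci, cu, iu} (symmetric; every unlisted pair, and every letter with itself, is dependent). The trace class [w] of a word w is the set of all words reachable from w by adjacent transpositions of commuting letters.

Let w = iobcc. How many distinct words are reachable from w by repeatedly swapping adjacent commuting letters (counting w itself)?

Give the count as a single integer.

3

drop 0:i onto floor
drop 1:o onto {0:i}
drop 2:b onto {1:o}
drop 3:c onto {1:o}
drop 4:c onto {3:c}
ground layer = {0:i}
drop-orders for the pieces not yet dropped (sum over which currently-grounded one goes next):
  1 to go: {2} 1  {4} 1
  2 to go: {2,4} 2  {3,4} 1
  3 to go: {2,3,4} 3
  if 0:i drops first: 3 orders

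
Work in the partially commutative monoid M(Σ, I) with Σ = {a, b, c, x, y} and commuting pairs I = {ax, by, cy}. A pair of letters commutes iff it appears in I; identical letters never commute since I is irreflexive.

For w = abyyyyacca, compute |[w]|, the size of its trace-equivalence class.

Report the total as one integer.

drop 0:a onto floor
drop 1:b onto {0:a}
drop 2:y onto {0:a}
drop 3:y onto {2:y}
drop 4:y onto {3:y}
drop 5:y onto {4:y}
drop 6:a onto {1:b, 5:y}
drop 7:c onto {6:a}
drop 8:c onto {7:c}
drop 9:a onto {8:c}
ground layer = {0:a}
drop-orders for the pieces not yet dropped (sum over which currently-grounded one goes next):
  1 to go: {9} 1
  2 to go: {8,9} 1
  3 to go: {7,8,9} 1
  4 to go: {6,7,8,9} 1
  5 to go: {1,6,7,8,9} 1  {5,6,7,8,9} 1
  6 to go: {1,5,6,7,8,9} 2  {4,5,6,7,8,9} 1
  7 to go: {1,4,5,6,7,8,9} 3  {3,4,5,6,7,8,9} 1
  8 to go: {1,3,4,5,6,7,8,9} 4  {2,3,4,5,6,7,8,9} 1
  if 0:a drops first: 5 orders

5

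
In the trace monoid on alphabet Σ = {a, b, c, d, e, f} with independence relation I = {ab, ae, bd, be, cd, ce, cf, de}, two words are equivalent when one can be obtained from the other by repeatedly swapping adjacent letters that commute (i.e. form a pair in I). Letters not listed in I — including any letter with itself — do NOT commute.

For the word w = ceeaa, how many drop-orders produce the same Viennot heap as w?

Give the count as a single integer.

0(c) covers ∅
1(e) covers ∅
2(e) covers 1:e
3(a) covers 0:c
4(a) covers 3:a
floor of heap: 0:c, 1:e
completions by unplaced set U, small U first (add the entries for U minus each lowest piece of U):
  |U|=1: {2}:1  {4}:1
  |U|=2: {1,2}:1  {2,4}:2  {3,4}:1
  |U|=3: {0,3,4}:1  {1,2,4}:3  {2,3,4}:3
  start at 0(c): 6
  start at 1(e): 4
sum over floor = 10

10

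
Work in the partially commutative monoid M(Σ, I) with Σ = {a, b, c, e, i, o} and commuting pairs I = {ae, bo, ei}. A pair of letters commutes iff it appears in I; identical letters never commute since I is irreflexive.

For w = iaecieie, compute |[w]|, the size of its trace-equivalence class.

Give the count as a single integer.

18

drop 0:i onto floor
drop 1:a onto {0:i}
drop 2:e onto floor
drop 3:c onto {1:a, 2:e}
drop 4:i onto {3:c}
drop 5:e onto {3:c}
drop 6:i onto {4:i}
drop 7:e onto {5:e}
ground layer = {0:i, 2:e}
drop-orders for the pieces not yet dropped (sum over which currently-grounded one goes next):
  1 to go: {6} 1  {7} 1
  2 to go: {4,6} 1  {5,7} 1  {6,7} 2
  3 to go: {4,6,7} 3  {5,6,7} 3
  4 to go: {4,5,6,7} 6
  5 to go: {3,4,5,6,7} 6
  6 to go: {1,3,4,5,6,7} 6  {2,3,4,5,6,7} 6
  if 0:i drops first: 12 orders
  if 2:e drops first: 6 orders
heap linearizations: 18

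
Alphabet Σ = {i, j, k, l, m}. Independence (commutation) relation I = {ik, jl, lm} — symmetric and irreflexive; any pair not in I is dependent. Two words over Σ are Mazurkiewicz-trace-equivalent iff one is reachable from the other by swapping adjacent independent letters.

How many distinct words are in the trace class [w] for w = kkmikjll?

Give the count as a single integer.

6

piece 0:k — minimal
piece 1:k rests on {0:k}
piece 2:m rests on {1:k}
piece 3:i rests on {2:m}
piece 4:k rests on {2:m}
piece 5:j rests on {3:i, 4:k}
piece 6:l rests on {3:i, 4:k}
piece 7:l rests on {6:l}
minimal pieces: {0:k}
ways to finish when only these pieces remain (= sum over removing one remaining piece with nothing left below it):
  1 left: {5}→1  {7}→1
  2 left: {5,7}→2  {6,7}→1
  3 left: {5,6,7}→3
  4 left: {3,5,6,7}→3  {4,5,6,7}→3
  5 left: {3,4,5,6,7}→6
  6 left: {2,3,4,5,6,7}→6
  placing 0:k first → 6 extensions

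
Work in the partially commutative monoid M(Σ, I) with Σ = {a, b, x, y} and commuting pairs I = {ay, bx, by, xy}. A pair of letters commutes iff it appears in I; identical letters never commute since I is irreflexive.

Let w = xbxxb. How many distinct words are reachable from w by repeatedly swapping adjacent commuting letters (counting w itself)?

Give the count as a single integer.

10

piece 0:x — minimal
piece 1:b — minimal
piece 2:x rests on {0:x}
piece 3:x rests on {2:x}
piece 4:b rests on {1:b}
minimal pieces: {0:x, 1:b}
ways to finish when only these pieces remain (= sum over removing one remaining piece with nothing left below it):
  1 left: {3}→1  {4}→1
  2 left: {1,4}→1  {2,3}→1  {3,4}→2
  3 left: {0,2,3}→1  {1,3,4}→3  {2,3,4}→3
  placing 0:x first → 6 extensions
  placing 1:b first → 4 extensions
total linear extensions = 10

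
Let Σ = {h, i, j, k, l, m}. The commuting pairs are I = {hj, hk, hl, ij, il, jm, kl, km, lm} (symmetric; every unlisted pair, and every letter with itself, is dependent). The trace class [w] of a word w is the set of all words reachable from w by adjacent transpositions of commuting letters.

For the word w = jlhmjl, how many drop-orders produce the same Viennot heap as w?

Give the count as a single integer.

#0=j has no predecessor
#1=l depends on [0:j]
#2=h has no predecessor
#3=m depends on [2:h]
#4=j depends on [1:l]
#5=l depends on [4:j]
sources: [0:j, 2:h]
N(rest) = Σ N(rest − s) over sources s of rest; N(one piece) = 1:
  size 1 → [3]=1  [5]=1
  size 2 → [2,3]=1  [3,5]=2  [4,5]=1
  size 3 → [1,4,5]=1  [2,3,5]=3  [3,4,5]=3
  size 4 → [0,1,4,5]=1  [1,3,4,5]=4  [2,3,4,5]=6
  first=0(j) contributes 10
  first=2(h) contributes 5
|[w]| = 15

15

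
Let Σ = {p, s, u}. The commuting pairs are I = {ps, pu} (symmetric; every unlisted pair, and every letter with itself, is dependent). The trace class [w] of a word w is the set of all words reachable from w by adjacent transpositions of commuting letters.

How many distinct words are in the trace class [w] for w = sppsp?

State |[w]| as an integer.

drop 0:s onto floor
drop 1:p onto floor
drop 2:p onto {1:p}
drop 3:s onto {0:s}
drop 4:p onto {2:p}
ground layer = {0:s, 1:p}
drop-orders for the pieces not yet dropped (sum over which currently-grounded one goes next):
  1 to go: {3} 1  {4} 1
  2 to go: {0,3} 1  {2,4} 1  {3,4} 2
  3 to go: {0,3,4} 3  {1,2,4} 1  {2,3,4} 3
  if 0:s drops first: 4 orders
  if 1:p drops first: 6 orders
heap linearizations: 10

10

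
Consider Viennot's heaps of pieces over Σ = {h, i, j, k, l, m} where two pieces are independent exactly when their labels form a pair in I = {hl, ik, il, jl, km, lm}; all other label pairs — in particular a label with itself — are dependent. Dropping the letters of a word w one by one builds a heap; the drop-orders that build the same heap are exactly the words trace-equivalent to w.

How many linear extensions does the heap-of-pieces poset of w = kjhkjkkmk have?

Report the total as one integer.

piece 0:k — minimal
piece 1:j rests on {0:k}
piece 2:h rests on {1:j}
piece 3:k rests on {2:h}
piece 4:j rests on {3:k}
piece 5:k rests on {4:j}
piece 6:k rests on {5:k}
piece 7:m rests on {4:j}
piece 8:k rests on {6:k}
minimal pieces: {0:k}
ways to finish when only these pieces remain (= sum over removing one remaining piece with nothing left below it):
  1 left: {7}→1  {8}→1
  2 left: {6,8}→1  {7,8}→2
  3 left: {5,6,8}→1  {6,7,8}→3
  4 left: {5,6,7,8}→4
  5 left: {4,5,6,7,8}→4
  6 left: {3,4,5,6,7,8}→4
  7 left: {2,3,4,5,6,7,8}→4
  placing 0:k first → 4 extensions

4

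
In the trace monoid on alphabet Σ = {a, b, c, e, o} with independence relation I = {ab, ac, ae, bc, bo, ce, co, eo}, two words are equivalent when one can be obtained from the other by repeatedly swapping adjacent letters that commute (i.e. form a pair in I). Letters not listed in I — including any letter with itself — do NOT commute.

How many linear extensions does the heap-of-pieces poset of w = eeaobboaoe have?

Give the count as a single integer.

#0=e has no predecessor
#1=e depends on [0:e]
#2=a has no predecessor
#3=o depends on [2:a]
#4=b depends on [1:e]
#5=b depends on [4:b]
#6=o depends on [3:o]
#7=a depends on [6:o]
#8=o depends on [7:a]
#9=e depends on [5:b]
sources: [0:e, 2:a]
N(rest) = Σ N(rest − s) over sources s of rest; N(one piece) = 1:
  size 1 → [8]=1  [9]=1
  size 2 → [5,9]=1  [7,8]=1  [8,9]=2
  size 3 → [4,5,9]=1  [5,8,9]=3  [6,7,8]=1  [7,8,9]=3
  size 4 → [1,4,5,9]=1  [3,6,7,8]=1  [4,5,8,9]=4  [5,7,8,9]=6  [6,7,8,9]=4
  size 5 → [0,1,4,5,9]=1  [1,4,5,8,9]=5  [2,3,6,7,8]=1  [3,6,7,8,9]=5  [4,5,7,8,9]=10  [5,6,7,8,9]=10
  size 6 → [0,1,4,5,8,9]=6  [1,4,5,7,8,9]=15  [2,3,6,7,8,9]=6  [3,5,6,7,8,9]=15  [4,5,6,7,8,9]=20
  size 7 → [0,1,4,5,7,8,9]=21  [1,4,5,6,7,8,9]=35  [2,3,5,6,7,8,9]=21  [3,4,5,6,7,8,9]=35
  size 8 → [0,1,4,5,6,7,8,9]=56  [1,3,4,5,6,7,8,9]=70  [2,3,4,5,6,7,8,9]=56
  first=0(e) contributes 126
  first=2(a) contributes 126
|[w]| = 252

252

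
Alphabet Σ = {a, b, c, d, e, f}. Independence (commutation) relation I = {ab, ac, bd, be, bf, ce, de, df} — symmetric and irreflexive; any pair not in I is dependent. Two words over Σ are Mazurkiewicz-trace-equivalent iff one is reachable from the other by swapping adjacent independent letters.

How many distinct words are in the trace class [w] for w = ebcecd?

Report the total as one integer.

drop 0:e onto floor
drop 1:b onto floor
drop 2:c onto {1:b}
drop 3:e onto {0:e}
drop 4:c onto {2:c}
drop 5:d onto {4:c}
ground layer = {0:e, 1:b}
drop-orders for the pieces not yet dropped (sum over which currently-grounded one goes next):
  1 to go: {3} 1  {5} 1
  2 to go: {0,3} 1  {3,5} 2  {4,5} 1
  3 to go: {0,3,5} 3  {2,4,5} 1  {3,4,5} 3
  4 to go: {0,3,4,5} 6  {1,2,4,5} 1  {2,3,4,5} 4
  if 0:e drops first: 5 orders
  if 1:b drops first: 10 orders
heap linearizations: 15

15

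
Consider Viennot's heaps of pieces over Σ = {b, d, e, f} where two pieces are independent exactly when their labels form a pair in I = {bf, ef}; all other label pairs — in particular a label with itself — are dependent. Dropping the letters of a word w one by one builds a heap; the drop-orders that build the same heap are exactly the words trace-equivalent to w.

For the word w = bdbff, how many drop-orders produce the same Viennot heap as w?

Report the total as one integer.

3

drop 0:b onto floor
drop 1:d onto {0:b}
drop 2:b onto {1:d}
drop 3:f onto {1:d}
drop 4:f onto {3:f}
ground layer = {0:b}
drop-orders for the pieces not yet dropped (sum over which currently-grounded one goes next):
  1 to go: {2} 1  {4} 1
  2 to go: {2,4} 2  {3,4} 1
  3 to go: {2,3,4} 3
  if 0:b drops first: 3 orders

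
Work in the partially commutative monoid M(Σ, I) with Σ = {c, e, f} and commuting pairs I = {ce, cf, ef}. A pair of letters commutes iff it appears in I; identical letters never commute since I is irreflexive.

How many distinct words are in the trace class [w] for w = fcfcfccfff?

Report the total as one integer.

210

piece 0:f — minimal
piece 1:c — minimal
piece 2:f rests on {0:f}
piece 3:c rests on {1:c}
piece 4:f rests on {2:f}
piece 5:c rests on {3:c}
piece 6:c rests on {5:c}
piece 7:f rests on {4:f}
piece 8:f rests on {7:f}
piece 9:f rests on {8:f}
minimal pieces: {0:f, 1:c}
ways to finish when only these pieces remain (= sum over removing one remaining piece with nothing left below it):
  1 left: {6}→1  {9}→1
  2 left: {5,6}→1  {6,9}→2  {8,9}→1
  3 left: {3,5,6}→1  {5,6,9}→3  {6,8,9}→3  {7,8,9}→1
  4 left: {1,3,5,6}→1  {3,5,6,9}→4  {4,7,8,9}→1  {5,6,8,9}→6  {6,7,8,9}→4
  5 left: {1,3,5,6,9}→5  {2,4,7,8,9}→1  {3,5,6,8,9}→10  {4,6,7,8,9}→5  {5,6,7,8,9}→10
  6 left: {0,2,4,7,8,9}→1  {1,3,5,6,8,9}→15  {2,4,6,7,8,9}→6  {3,5,6,7,8,9}→20  {4,5,6,7,8,9}→15
  7 left: {0,2,4,6,7,8,9}→7  {1,3,5,6,7,8,9}→35  {2,4,5,6,7,8,9}→21  {3,4,5,6,7,8,9}→35
  8 left: {0,2,4,5,6,7,8,9}→28  {1,3,4,5,6,7,8,9}→70  {2,3,4,5,6,7,8,9}→56
  placing 0:f first → 126 extensions
  placing 1:c first → 84 extensions
total linear extensions = 210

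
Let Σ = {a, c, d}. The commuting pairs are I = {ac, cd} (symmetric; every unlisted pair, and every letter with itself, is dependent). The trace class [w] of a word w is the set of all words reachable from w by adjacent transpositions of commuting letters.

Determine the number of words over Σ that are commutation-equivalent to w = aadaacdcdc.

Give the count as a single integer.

piece 0:a — minimal
piece 1:a rests on {0:a}
piece 2:d rests on {1:a}
piece 3:a rests on {2:d}
piece 4:a rests on {3:a}
piece 5:c — minimal
piece 6:d rests on {4:a}
piece 7:c rests on {5:c}
piece 8:d rests on {6:d}
piece 9:c rests on {7:c}
minimal pieces: {0:a, 5:c}
ways to finish when only these pieces remain (= sum over removing one remaining piece with nothing left below it):
  1 left: {8}→1  {9}→1
  2 left: {6,8}→1  {7,9}→1  {8,9}→2
  3 left: {4,6,8}→1  {5,7,9}→1  {6,8,9}→3  {7,8,9}→3
  4 left: {3,4,6,8}→1  {4,6,8,9}→4  {5,7,8,9}→4  {6,7,8,9}→6
  5 left: {2,3,4,6,8}→1  {3,4,6,8,9}→5  {4,6,7,8,9}→10  {5,6,7,8,9}→10
  6 left: {1,2,3,4,6,8}→1  {2,3,4,6,8,9}→6  {3,4,6,7,8,9}→15  {4,5,6,7,8,9}→20
  7 left: {0,1,2,3,4,6,8}→1  {1,2,3,4,6,8,9}→7  {2,3,4,6,7,8,9}→21  {3,4,5,6,7,8,9}→35
  8 left: {0,1,2,3,4,6,8,9}→8  {1,2,3,4,6,7,8,9}→28  {2,3,4,5,6,7,8,9}→56
  placing 0:a first → 84 extensions
  placing 5:c first → 36 extensions
total linear extensions = 120

120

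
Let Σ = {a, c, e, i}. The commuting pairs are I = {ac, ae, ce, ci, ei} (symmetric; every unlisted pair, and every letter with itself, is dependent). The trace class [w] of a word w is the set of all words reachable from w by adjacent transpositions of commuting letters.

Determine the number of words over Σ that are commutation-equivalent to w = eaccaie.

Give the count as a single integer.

#0=e has no predecessor
#1=a has no predecessor
#2=c has no predecessor
#3=c depends on [2:c]
#4=a depends on [1:a]
#5=i depends on [4:a]
#6=e depends on [0:e]
sources: [0:e, 1:a, 2:c]
N(rest) = Σ N(rest − s) over sources s of rest; N(one piece) = 1:
  size 1 → [3]=1  [5]=1  [6]=1
  size 2 → [0,6]=1  [2,3]=1  [3,5]=2  [3,6]=2  [4,5]=1  [5,6]=2
  size 3 → [0,3,6]=3  [0,5,6]=3  [1,4,5]=1  [2,3,5]=3  [2,3,6]=3  [3,4,5]=3  [3,5,6]=6  [4,5,6]=3
  size 4 → [0,2,3,6]=6  [0,3,5,6]=12  [0,4,5,6]=6  [1,3,4,5]=4  [1,4,5,6]=4  [2,3,4,5]=6  [2,3,5,6]=12  [3,4,5,6]=12
  size 5 → [0,1,4,5,6]=10  [0,2,3,5,6]=30  [0,3,4,5,6]=30  [1,2,3,4,5]=10  [1,3,4,5,6]=20  [2,3,4,5,6]=30
  first=0(e) contributes 60
  first=1(a) contributes 90
  first=2(c) contributes 60
|[w]| = 210

210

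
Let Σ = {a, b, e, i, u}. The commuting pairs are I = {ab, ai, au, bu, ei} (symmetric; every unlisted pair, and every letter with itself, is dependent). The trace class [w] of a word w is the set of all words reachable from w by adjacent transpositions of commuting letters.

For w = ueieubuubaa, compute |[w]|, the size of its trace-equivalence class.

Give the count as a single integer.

0(u) covers ∅
1(e) covers 0:u
2(i) covers 0:u
3(e) covers 1:e
4(u) covers 2:i, 3:e
5(b) covers 2:i, 3:e
6(u) covers 4:u
7(u) covers 6:u
8(b) covers 5:b
9(a) covers 3:e
10(a) covers 9:a
floor of heap: 0:u
completions by unplaced set U, small U first (add the entries for U minus each lowest piece of U):
  |U|=1: {7}:1  {8}:1  {10}:1
  |U|=2: {5,8}:1  {6,7}:1  {7,8}:2  {7,10}:2  {8,10}:2  {9,10}:1
  |U|=3: {4,6,7}:1  {5,7,8}:3  {5,8,10}:3  {6,7,8}:3  {6,7,10}:3  {7,8,10}:6  {7,9,10}:3  {8,9,10}:3
  |U|=4: {4,6,7,8}:4  {4,6,7,10}:4  {5,6,7,8}:6  {5,7,8,10}:12  {5,8,9,10}:6  {6,7,8,10}:12  {6,7,9,10}:6  {7,8,9,10}:12
  |U|=5: {4,5,6,7,8}:10  {4,6,7,8,10}:20  {4,6,7,9,10}:10  {5,6,7,8,10}:30  {5,7,8,9,10}:30  {6,7,8,9,10}:30
  |U|=6: {2,4,5,6,7,8}:10  {4,5,6,7,8,10}:60  {4,6,7,8,9,10}:60  {5,6,7,8,9,10}:90
  |U|=7: {2,4,5,6,7,8,10}:70  {4,5,6,7,8,9,10}:210
  |U|=8: {2,4,5,6,7,8,9,10}:280  {3,4,5,6,7,8,9,10}:210
  |U|=9: {1,3,4,5,6,7,8,9,10}:210  {2,3,4,5,6,7,8,9,10}:490
  start at 0(u): 700

700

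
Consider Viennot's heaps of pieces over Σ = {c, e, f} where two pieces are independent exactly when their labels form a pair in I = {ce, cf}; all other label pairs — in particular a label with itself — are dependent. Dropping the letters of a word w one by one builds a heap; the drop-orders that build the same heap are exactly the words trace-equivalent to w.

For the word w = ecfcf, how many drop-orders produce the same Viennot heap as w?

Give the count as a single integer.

0(e) covers ∅
1(c) covers ∅
2(f) covers 0:e
3(c) covers 1:c
4(f) covers 2:f
floor of heap: 0:e, 1:c
completions by unplaced set U, small U first (add the entries for U minus each lowest piece of U):
  |U|=1: {3}:1  {4}:1
  |U|=2: {1,3}:1  {2,4}:1  {3,4}:2
  |U|=3: {0,2,4}:1  {1,3,4}:3  {2,3,4}:3
  start at 0(e): 6
  start at 1(c): 4
sum over floor = 10

10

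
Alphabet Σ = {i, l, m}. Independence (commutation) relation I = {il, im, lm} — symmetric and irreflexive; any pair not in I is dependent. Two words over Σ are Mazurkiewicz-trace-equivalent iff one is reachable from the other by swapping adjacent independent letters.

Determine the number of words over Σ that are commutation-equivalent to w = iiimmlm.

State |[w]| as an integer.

#0=i has no predecessor
#1=i depends on [0:i]
#2=i depends on [1:i]
#3=m has no predecessor
#4=m depends on [3:m]
#5=l has no predecessor
#6=m depends on [4:m]
sources: [0:i, 3:m, 5:l]
N(rest) = Σ N(rest − s) over sources s of rest; N(one piece) = 1:
  size 1 → [2]=1  [5]=1  [6]=1
  size 2 → [1,2]=1  [2,5]=2  [2,6]=2  [4,6]=1  [5,6]=2
  size 3 → [0,1,2]=1  [1,2,5]=3  [1,2,6]=3  [2,4,6]=3  [2,5,6]=6  [3,4,6]=1  [4,5,6]=3
  size 4 → [0,1,2,5]=4  [0,1,2,6]=4  [1,2,4,6]=6  [1,2,5,6]=12  [2,3,4,6]=4  [2,4,5,6]=12  [3,4,5,6]=4
  size 5 → [0,1,2,4,6]=10  [0,1,2,5,6]=20  [1,2,3,4,6]=10  [1,2,4,5,6]=30  [2,3,4,5,6]=20
  first=0(i) contributes 60
  first=3(m) contributes 60
  first=5(l) contributes 20
|[w]| = 140

140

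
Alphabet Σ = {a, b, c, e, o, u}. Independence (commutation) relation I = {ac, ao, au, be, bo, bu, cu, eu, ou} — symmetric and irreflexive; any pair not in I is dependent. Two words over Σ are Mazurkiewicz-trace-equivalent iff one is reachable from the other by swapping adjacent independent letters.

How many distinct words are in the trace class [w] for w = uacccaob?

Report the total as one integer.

#0=u has no predecessor
#1=a has no predecessor
#2=c has no predecessor
#3=c depends on [2:c]
#4=c depends on [3:c]
#5=a depends on [1:a]
#6=o depends on [4:c]
#7=b depends on [4:c, 5:a]
sources: [0:u, 1:a, 2:c]
N(rest) = Σ N(rest − s) over sources s of rest; N(one piece) = 1:
  size 1 → [0]=1  [6]=1  [7]=1
  size 2 → [0,6]=2  [0,7]=2  [5,7]=1  [6,7]=2
  size 3 → [0,5,7]=3  [0,6,7]=6  [1,5,7]=1  [4,6,7]=2  [5,6,7]=3
  size 4 → [0,1,5,7]=4  [0,4,6,7]=8  [0,5,6,7]=12  [1,5,6,7]=4  [3,4,6,7]=2  [4,5,6,7]=5
  size 5 → [0,1,5,6,7]=20  [0,3,4,6,7]=10  [0,4,5,6,7]=25  [1,4,5,6,7]=9  [2,3,4,6,7]=2  [3,4,5,6,7]=7
  size 6 → [0,1,4,5,6,7]=54  [0,2,3,4,6,7]=12  [0,3,4,5,6,7]=42  [1,3,4,5,6,7]=16  [2,3,4,5,6,7]=9
  first=0(u) contributes 25
  first=1(a) contributes 63
  first=2(c) contributes 112
|[w]| = 200

200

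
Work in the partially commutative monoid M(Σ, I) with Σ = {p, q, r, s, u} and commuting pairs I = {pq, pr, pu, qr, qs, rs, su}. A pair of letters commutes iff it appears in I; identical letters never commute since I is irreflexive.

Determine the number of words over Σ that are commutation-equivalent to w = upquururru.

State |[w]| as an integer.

#0=u has no predecessor
#1=p has no predecessor
#2=q depends on [0:u]
#3=u depends on [2:q]
#4=u depends on [3:u]
#5=r depends on [4:u]
#6=u depends on [5:r]
#7=r depends on [6:u]
#8=r depends on [7:r]
#9=u depends on [8:r]
sources: [0:u, 1:p]
N(rest) = Σ N(rest − s) over sources s of rest; N(one piece) = 1:
  size 1 → [1]=1  [9]=1
  size 2 → [1,9]=2  [8,9]=1
  size 3 → [1,8,9]=3  [7,8,9]=1
  size 4 → [1,7,8,9]=4  [6,7,8,9]=1
  size 5 → [1,6,7,8,9]=5  [5,6,7,8,9]=1
  size 6 → [1,5,6,7,8,9]=6  [4,5,6,7,8,9]=1
  size 7 → [1,4,5,6,7,8,9]=7  [3,4,5,6,7,8,9]=1
  size 8 → [1,3,4,5,6,7,8,9]=8  [2,3,4,5,6,7,8,9]=1
  first=0(u) contributes 9
  first=1(p) contributes 1
|[w]| = 10

10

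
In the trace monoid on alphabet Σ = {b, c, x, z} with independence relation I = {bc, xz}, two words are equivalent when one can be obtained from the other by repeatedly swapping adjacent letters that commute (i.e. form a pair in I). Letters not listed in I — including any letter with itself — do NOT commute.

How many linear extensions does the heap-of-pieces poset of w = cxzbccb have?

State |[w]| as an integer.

12

0(c) covers ∅
1(x) covers 0:c
2(z) covers 0:c
3(b) covers 1:x, 2:z
4(c) covers 1:x, 2:z
5(c) covers 4:c
6(b) covers 3:b
floor of heap: 0:c
completions by unplaced set U, small U first (add the entries for U minus each lowest piece of U):
  |U|=1: {5}:1  {6}:1
  |U|=2: {3,6}:1  {4,5}:1  {5,6}:2
  |U|=3: {3,5,6}:3  {4,5,6}:3
  |U|=4: {3,4,5,6}:6
  |U|=5: {1,3,4,5,6}:6  {2,3,4,5,6}:6
  start at 0(c): 12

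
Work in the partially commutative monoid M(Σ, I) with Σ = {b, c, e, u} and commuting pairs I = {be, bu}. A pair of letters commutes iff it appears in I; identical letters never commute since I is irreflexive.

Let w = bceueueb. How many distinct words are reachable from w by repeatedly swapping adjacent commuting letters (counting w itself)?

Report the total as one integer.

drop 0:b onto floor
drop 1:c onto {0:b}
drop 2:e onto {1:c}
drop 3:u onto {2:e}
drop 4:e onto {3:u}
drop 5:u onto {4:e}
drop 6:e onto {5:u}
drop 7:b onto {1:c}
ground layer = {0:b}
drop-orders for the pieces not yet dropped (sum over which currently-grounded one goes next):
  1 to go: {6} 1  {7} 1
  2 to go: {5,6} 1  {6,7} 2
  3 to go: {4,5,6} 1  {5,6,7} 3
  4 to go: {3,4,5,6} 1  {4,5,6,7} 4
  5 to go: {2,3,4,5,6} 1  {3,4,5,6,7} 5
  6 to go: {2,3,4,5,6,7} 6
  if 0:b drops first: 6 orders

6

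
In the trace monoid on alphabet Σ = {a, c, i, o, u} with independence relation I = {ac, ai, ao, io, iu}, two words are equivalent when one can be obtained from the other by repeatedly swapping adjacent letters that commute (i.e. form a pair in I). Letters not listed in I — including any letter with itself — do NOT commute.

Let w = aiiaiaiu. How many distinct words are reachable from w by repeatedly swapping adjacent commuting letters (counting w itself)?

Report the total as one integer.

70

drop 0:a onto floor
drop 1:i onto floor
drop 2:i onto {1:i}
drop 3:a onto {0:a}
drop 4:i onto {2:i}
drop 5:a onto {3:a}
drop 6:i onto {4:i}
drop 7:u onto {5:a}
ground layer = {0:a, 1:i}
drop-orders for the pieces not yet dropped (sum over which currently-grounded one goes next):
  1 to go: {6} 1  {7} 1
  2 to go: {4,6} 1  {5,7} 1  {6,7} 2
  3 to go: {2,4,6} 1  {3,5,7} 1  {4,6,7} 3  {5,6,7} 3
  4 to go: {0,3,5,7} 1  {1,2,4,6} 1  {2,4,6,7} 4  {3,5,6,7} 4  {4,5,6,7} 6
  5 to go: {0,3,5,6,7} 5  {1,2,4,6,7} 5  {2,4,5,6,7} 10  {3,4,5,6,7} 10
  6 to go: {0,3,4,5,6,7} 15  {1,2,4,5,6,7} 15  {2,3,4,5,6,7} 20
  if 0:a drops first: 35 orders
  if 1:i drops first: 35 orders
heap linearizations: 70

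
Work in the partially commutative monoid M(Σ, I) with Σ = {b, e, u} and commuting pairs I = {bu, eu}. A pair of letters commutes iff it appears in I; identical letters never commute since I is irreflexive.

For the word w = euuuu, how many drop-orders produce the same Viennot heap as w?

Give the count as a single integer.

5

drop 0:e onto floor
drop 1:u onto floor
drop 2:u onto {1:u}
drop 3:u onto {2:u}
drop 4:u onto {3:u}
ground layer = {0:e, 1:u}
drop-orders for the pieces not yet dropped (sum over which currently-grounded one goes next):
  1 to go: {0} 1  {4} 1
  2 to go: {0,4} 2  {3,4} 1
  3 to go: {0,3,4} 3  {2,3,4} 1
  if 0:e drops first: 1 orders
  if 1:u drops first: 4 orders
heap linearizations: 5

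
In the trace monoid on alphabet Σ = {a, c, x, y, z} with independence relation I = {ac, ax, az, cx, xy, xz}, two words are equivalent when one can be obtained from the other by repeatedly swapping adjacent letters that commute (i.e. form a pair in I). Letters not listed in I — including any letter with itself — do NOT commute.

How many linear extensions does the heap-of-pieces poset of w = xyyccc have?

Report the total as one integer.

0(x) covers ∅
1(y) covers ∅
2(y) covers 1:y
3(c) covers 2:y
4(c) covers 3:c
5(c) covers 4:c
floor of heap: 0:x, 1:y
completions by unplaced set U, small U first (add the entries for U minus each lowest piece of U):
  |U|=1: {0}:1  {5}:1
  |U|=2: {0,5}:2  {4,5}:1
  |U|=3: {0,4,5}:3  {3,4,5}:1
  |U|=4: {0,3,4,5}:4  {2,3,4,5}:1
  start at 0(x): 1
  start at 1(y): 5
sum over floor = 6

6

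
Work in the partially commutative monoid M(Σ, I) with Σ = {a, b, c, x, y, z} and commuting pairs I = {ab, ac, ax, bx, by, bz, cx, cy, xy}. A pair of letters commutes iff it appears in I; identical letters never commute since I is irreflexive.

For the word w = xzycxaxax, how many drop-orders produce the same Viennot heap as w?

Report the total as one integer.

140

piece 0:x — minimal
piece 1:z rests on {0:x}
piece 2:y rests on {1:z}
piece 3:c rests on {1:z}
piece 4:x rests on {1:z}
piece 5:a rests on {2:y}
piece 6:x rests on {4:x}
piece 7:a rests on {5:a}
piece 8:x rests on {6:x}
minimal pieces: {0:x}
ways to finish when only these pieces remain (= sum over removing one remaining piece with nothing left below it):
  1 left: {3}→1  {7}→1  {8}→1
  2 left: {3,7}→2  {3,8}→2  {5,7}→1  {6,8}→1  {7,8}→2
  3 left: {2,5,7}→1  {3,5,7}→3  {3,6,8}→3  {3,7,8}→6  {4,6,8}→1  {5,7,8}→3  {6,7,8}→3
  4 left: {2,3,5,7}→4  {2,5,7,8}→4  {3,4,6,8}→4  {3,5,7,8}→12  {3,6,7,8}→12  {4,6,7,8}→4  {5,6,7,8}→6
  5 left: {2,3,5,7,8}→20  {2,5,6,7,8}→10  {3,4,6,7,8}→20  {3,5,6,7,8}→30  {4,5,6,7,8}→10
  6 left: {2,3,5,6,7,8}→60  {2,4,5,6,7,8}→20  {3,4,5,6,7,8}→60
  7 left: {2,3,4,5,6,7,8}→140
  placing 0:x first → 140 extensions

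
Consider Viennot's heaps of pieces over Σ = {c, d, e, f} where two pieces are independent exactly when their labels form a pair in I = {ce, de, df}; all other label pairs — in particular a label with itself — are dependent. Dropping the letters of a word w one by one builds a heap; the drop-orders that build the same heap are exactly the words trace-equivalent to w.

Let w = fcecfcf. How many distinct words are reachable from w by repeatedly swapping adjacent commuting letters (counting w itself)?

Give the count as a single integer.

3

piece 0:f — minimal
piece 1:c rests on {0:f}
piece 2:e rests on {0:f}
piece 3:c rests on {1:c}
piece 4:f rests on {2:e, 3:c}
piece 5:c rests on {4:f}
piece 6:f rests on {5:c}
minimal pieces: {0:f}
ways to finish when only these pieces remain (= sum over removing one remaining piece with nothing left below it):
  1 left: {6}→1
  2 left: {5,6}→1
  3 left: {4,5,6}→1
  4 left: {2,4,5,6}→1  {3,4,5,6}→1
  5 left: {1,3,4,5,6}→1  {2,3,4,5,6}→2
  placing 0:f first → 3 extensions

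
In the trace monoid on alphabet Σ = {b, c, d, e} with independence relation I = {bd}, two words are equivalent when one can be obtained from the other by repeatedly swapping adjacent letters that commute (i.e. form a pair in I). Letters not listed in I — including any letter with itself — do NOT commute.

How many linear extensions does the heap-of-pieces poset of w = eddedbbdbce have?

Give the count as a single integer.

10

drop 0:e onto floor
drop 1:d onto {0:e}
drop 2:d onto {1:d}
drop 3:e onto {2:d}
drop 4:d onto {3:e}
drop 5:b onto {3:e}
drop 6:b onto {5:b}
drop 7:d onto {4:d}
drop 8:b onto {6:b}
drop 9:c onto {7:d, 8:b}
drop 10:e onto {9:c}
ground layer = {0:e}
drop-orders for the pieces not yet dropped (sum over which currently-grounded one goes next):
  1 to go: {10} 1
  2 to go: {9,10} 1
  3 to go: {7,9,10} 1  {8,9,10} 1
  4 to go: {4,7,9,10} 1  {6,8,9,10} 1  {7,8,9,10} 2
  5 to go: {4,7,8,9,10} 3  {5,6,8,9,10} 1  {6,7,8,9,10} 3
  6 to go: {4,6,7,8,9,10} 6  {5,6,7,8,9,10} 4
  7 to go: {4,5,6,7,8,9,10} 10
  8 to go: {3,4,5,6,7,8,9,10} 10
  9 to go: {2,3,4,5,6,7,8,9,10} 10
  if 0:e drops first: 10 orders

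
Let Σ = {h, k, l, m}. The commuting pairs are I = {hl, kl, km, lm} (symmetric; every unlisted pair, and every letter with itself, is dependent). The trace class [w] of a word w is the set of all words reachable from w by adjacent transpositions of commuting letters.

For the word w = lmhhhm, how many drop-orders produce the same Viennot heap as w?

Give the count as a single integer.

6

0(l) covers ∅
1(m) covers ∅
2(h) covers 1:m
3(h) covers 2:h
4(h) covers 3:h
5(m) covers 4:h
floor of heap: 0:l, 1:m
completions by unplaced set U, small U first (add the entries for U minus each lowest piece of U):
  |U|=1: {0}:1  {5}:1
  |U|=2: {0,5}:2  {4,5}:1
  |U|=3: {0,4,5}:3  {3,4,5}:1
  |U|=4: {0,3,4,5}:4  {2,3,4,5}:1
  start at 0(l): 1
  start at 1(m): 5
sum over floor = 6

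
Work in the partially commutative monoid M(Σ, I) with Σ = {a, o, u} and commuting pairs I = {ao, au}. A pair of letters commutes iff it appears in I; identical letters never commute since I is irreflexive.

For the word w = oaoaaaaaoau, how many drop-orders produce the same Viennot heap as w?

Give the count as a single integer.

330

drop 0:o onto floor
drop 1:a onto floor
drop 2:o onto {0:o}
drop 3:a onto {1:a}
drop 4:a onto {3:a}
drop 5:a onto {4:a}
drop 6:a onto {5:a}
drop 7:a onto {6:a}
drop 8:o onto {2:o}
drop 9:a onto {7:a}
drop 10:u onto {8:o}
ground layer = {0:o, 1:a}
drop-orders for the pieces not yet dropped (sum over which currently-grounded one goes next):
  1 to go: {9} 1  {10} 1
  2 to go: {7,9} 1  {8,10} 1  {9,10} 2
  3 to go: {2,8,10} 1  {6,7,9} 1  {7,9,10} 3  {8,9,10} 3
  4 to go: {0,2,8,10} 1  {2,8,9,10} 4  {5,6,7,9} 1  {6,7,9,10} 4  {7,8,9,10} 6
  5 to go: {0,2,8,9,10} 5  {2,7,8,9,10} 10  {4,5,6,7,9} 1  {5,6,7,9,10} 5  {6,7,8,9,10} 10
  6 to go: {0,2,7,8,9,10} 15  {2,6,7,8,9,10} 20  {3,4,5,6,7,9} 1  {4,5,6,7,9,10} 6  {5,6,7,8,9,10} 15
  7 to go: {0,2,6,7,8,9,10} 35  {1,3,4,5,6,7,9} 1  {2,5,6,7,8,9,10} 35  {3,4,5,6,7,9,10} 7  {4,5,6,7,8,9,10} 21
  8 to go: {0,2,5,6,7,8,9,10} 70  {1,3,4,5,6,7,9,10} 8  {2,4,5,6,7,8,9,10} 56  {3,4,5,6,7,8,9,10} 28
  9 to go: {0,2,4,5,6,7,8,9,10} 126  {1,3,4,5,6,7,8,9,10} 36  {2,3,4,5,6,7,8,9,10} 84
  if 0:o drops first: 120 orders
  if 1:a drops first: 210 orders
heap linearizations: 330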